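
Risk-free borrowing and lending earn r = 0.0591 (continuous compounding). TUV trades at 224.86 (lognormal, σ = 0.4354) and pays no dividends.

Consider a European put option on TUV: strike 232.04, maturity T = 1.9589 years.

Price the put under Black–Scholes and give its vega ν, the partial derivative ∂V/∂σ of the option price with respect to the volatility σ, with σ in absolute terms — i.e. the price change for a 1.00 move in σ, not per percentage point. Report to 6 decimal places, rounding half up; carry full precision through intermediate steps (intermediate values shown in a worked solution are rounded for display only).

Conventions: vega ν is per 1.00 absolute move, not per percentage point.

price = 43.039836
ν = 113.813917

σ√T = 0.4354·√1.9589 = 0.609389
d₁ = (ln(S/K) + (r+σ²/2)T) / (σ√T) = (ln(224.86/232.04) + (0.0591+0.4354²/2)·1.9589) / 0.609389 = (-0.031432 + 0.301448) / 0.609389 = 0.443094
d₂ = d₁ − σ√T = 0.443094 − 0.609389 = -0.166295
e^{−rT} = 0.890679
N(−d₁) = 0.328849,  N(−d₂) = 0.566038
Put price V = K·e^{−rT}·N(−d₂) − S·N(−d₁) = 116.984785 − 73.944949 = 43.039836
φ(d₁) = (1/√(2π))·e^{−d₁²/2} = 0.361640
ν = S·φ(d₁)·√T = 113.813917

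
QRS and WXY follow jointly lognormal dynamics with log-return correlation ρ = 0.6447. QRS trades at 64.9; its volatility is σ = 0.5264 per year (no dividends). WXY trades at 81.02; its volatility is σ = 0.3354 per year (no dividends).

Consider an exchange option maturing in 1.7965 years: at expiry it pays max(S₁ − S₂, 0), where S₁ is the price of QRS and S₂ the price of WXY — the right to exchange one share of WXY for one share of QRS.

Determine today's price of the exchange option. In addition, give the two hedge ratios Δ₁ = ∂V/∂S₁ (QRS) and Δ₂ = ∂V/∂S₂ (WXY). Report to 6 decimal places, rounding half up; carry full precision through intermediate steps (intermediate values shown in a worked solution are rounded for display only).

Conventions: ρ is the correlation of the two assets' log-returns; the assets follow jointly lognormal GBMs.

exchange price = 8.707629
Δ1 = 0.443691
Δ2 = -0.247938

σ_eff = √(σ₁² + σ₂² − 2ρσ₁σ₂) = √(0.5264² + 0.3354² − 2·0.6447·0.5264·0.3354) = 0.402419
d₁ = (ln(S₁/S₂) + (q₂ − q₁ + σ_eff²/2)T) / (σ_eff√T) = (ln(64.9/81.02) + (0.0 − 0.0 + 0.080970)·1.7965) / 0.539376 = -0.141618
d₂ = d₁ − σ_eff√T = -0.141618 − 0.539376 = -0.680994
N(d₁) = 0.443691,  N(d₂) = 0.247938
V = S₁·e^{−q₁T}·N(d₁) − S₂·e^{−q₂T}·N(d₂) = 28.795544 − 20.087916 = 8.707629
Key observation: no risk-free rate is needed — with the second asset as numeraire the exchange option is a call on the ratio S₁/S₂, and r cancels out of the value.
Δ₁ = e^{−q₁T}·N(d₁) = 0.443691;  Δ₂ = −e^{−q₂T}·N(d₂) = -0.247938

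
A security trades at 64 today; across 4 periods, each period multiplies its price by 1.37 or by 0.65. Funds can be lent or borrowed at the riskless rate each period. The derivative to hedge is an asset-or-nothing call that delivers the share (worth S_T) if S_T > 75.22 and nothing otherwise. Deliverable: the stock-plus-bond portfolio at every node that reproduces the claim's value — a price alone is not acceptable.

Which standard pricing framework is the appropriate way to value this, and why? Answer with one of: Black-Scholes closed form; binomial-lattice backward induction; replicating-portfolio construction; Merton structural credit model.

framework: replicating-portfolio construction

Key observation: the task asks for the hedge itself — share and bond holdings at every node of the 4-period tree on spot 64 with factors 1.37/0.65 — which is exactly what the replicating-portfolio construction produces.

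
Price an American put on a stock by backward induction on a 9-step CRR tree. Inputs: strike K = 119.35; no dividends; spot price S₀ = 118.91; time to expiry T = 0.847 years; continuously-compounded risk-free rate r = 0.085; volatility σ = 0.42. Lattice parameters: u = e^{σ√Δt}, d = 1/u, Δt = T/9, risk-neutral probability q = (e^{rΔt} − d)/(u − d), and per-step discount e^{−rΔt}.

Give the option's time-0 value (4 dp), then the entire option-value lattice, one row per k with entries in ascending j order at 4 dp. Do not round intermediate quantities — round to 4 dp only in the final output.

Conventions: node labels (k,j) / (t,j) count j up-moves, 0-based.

price = 15.3148
tree:
15.3148
21.4665 9.3830
29.2326 14.0121 4.8847
38.5619 20.3333 7.8890 1.9460
48.3284 28.5400 12.4182 3.4671 0.4497
56.9142 38.5619 18.9339 6.0741 0.9046 0.0000
64.4621 48.3284 27.7270 10.4073 1.8198 0.0000 0.0000
71.0975 56.9142 38.5619 17.2913 3.6608 0.0000 0.0000 0.0000
76.9308 64.4621 48.3284 27.4523 7.3645 0.0000 0.0000 0.0000 0.0000
82.0588 71.0975 56.9142 38.5619 14.8151 0.0000 0.0000 0.0000 0.0000 0.0000

Δt=0.09411, u=1.13751, d=0.87911, q=0.49891, disc=e^(-rΔt)=0.99203
k=9 terminal: V=max(K-S,0) → 82.0588 71.0975 56.9142 38.5619 14.8151 0.0000 0.0000 0.0000 0.0000 0.0000
k=8: j=0 S=42.4192 intr=76.9308 cont=75.9798 V=76.9308[EX]; j=1 S=54.8879 intr=64.4621 cont=63.5112 V=64.4621[EX]; j=2 S=71.0216 intr=48.3284 cont=47.3775 V=48.3284[EX]; j=3 S=91.8977 intr=27.4523 cont=26.5014 V=27.4523[EX]; j=4 S=118.9100 intr=0.4400 cont=7.3645 V=7.3645[hold]; j=5 S=153.8623 intr=0.0000 cont=0.0000 V=0.0000[hold]; j=6 S=199.0885 intr=0.0000 cont=0.0000 V=0.0000[hold]; j=7 S=257.6084 intr=0.0000 cont=0.0000 V=0.0000[hold]; j=8 S=333.3297 intr=0.0000 cont=0.0000 V=0.0000[hold]
k=7: j=0 S=48.2525 intr=71.0975 cont=70.1466 V=71.0975[EX]; j=1 S=62.4358 intr=56.9142 cont=55.9633 V=56.9142[EX]; j=2 S=80.7881 intr=38.5619 cont=37.6110 V=38.5619[EX]; j=3 S=104.5349 intr=14.8151 cont=17.2913 V=17.2913[hold]; j=4 S=135.2619 intr=0.0000 cont=3.6608 V=3.6608[hold]; j=5 S=175.0206 intr=0.0000 cont=0.0000 V=0.0000[hold]; j=6 S=226.4661 intr=0.0000 cont=0.0000 V=0.0000[hold]; j=7 S=293.0333 intr=0.0000 cont=0.0000 V=0.0000[hold]
k=6: j=0 S=54.8879 intr=64.4621 cont=63.5112 V=64.4621[EX]; j=1 S=71.0216 intr=48.3284 cont=47.3775 V=48.3284[EX]; j=2 S=91.8977 intr=27.4523 cont=27.7270 V=27.7270[hold]; j=3 S=118.9100 intr=0.4400 cont=10.4073 V=10.4073[hold]; j=4 S=153.8623 intr=0.0000 cont=1.8198 V=1.8198[hold]; j=5 S=199.0885 intr=0.0000 cont=0.0000 V=0.0000[hold]; j=6 S=257.6084 intr=0.0000 cont=0.0000 V=0.0000[hold]
k=5: j=0 S=62.4358 intr=56.9142 cont=55.9633 V=56.9142[EX]; j=1 S=80.7881 intr=38.5619 cont=37.7469 V=38.5619[EX]; j=2 S=104.5349 intr=14.8151 cont=18.9339 V=18.9339[hold]; j=3 S=135.2619 intr=0.0000 cont=6.0741 V=6.0741[hold]; j=4 S=175.0206 intr=0.0000 cont=0.9046 V=0.9046[hold]; j=5 S=226.4661 intr=0.0000 cont=0.0000 V=0.0000[hold]
k=4: j=0 S=71.0216 intr=48.3284 cont=47.3775 V=48.3284[EX]; j=1 S=91.8977 intr=27.4523 cont=28.5400 V=28.5400[hold]; j=2 S=118.9100 intr=0.4400 cont=12.4182 V=12.4182[hold]; j=3 S=153.8623 intr=0.0000 cont=3.4671 V=3.4671[hold]; j=4 S=199.0885 intr=0.0000 cont=0.4497 V=0.4497[hold]
k=3: j=0 S=80.7881 intr=38.5619 cont=38.1493 V=38.5619[EX]; j=1 S=104.5349 intr=14.8151 cont=20.3333 V=20.3333[hold]; j=2 S=135.2619 intr=0.0000 cont=7.8890 V=7.8890[hold]; j=3 S=175.0206 intr=0.0000 cont=1.9460 V=1.9460[hold]
k=2: j=0 S=91.8977 intr=27.4523 cont=29.2326 V=29.2326[hold]; j=1 S=118.9100 intr=0.4400 cont=14.0121 V=14.0121[hold]; j=2 S=153.8623 intr=0.0000 cont=4.8847 V=4.8847[hold]
k=1: j=0 S=104.5349 intr=14.8151 cont=21.4665 V=21.4665[hold]; j=1 S=135.2619 intr=0.0000 cont=9.3830 V=9.3830[hold]
k=0: j=0 S=118.9100 intr=0.4400 cont=15.3148 V=15.3148[hold]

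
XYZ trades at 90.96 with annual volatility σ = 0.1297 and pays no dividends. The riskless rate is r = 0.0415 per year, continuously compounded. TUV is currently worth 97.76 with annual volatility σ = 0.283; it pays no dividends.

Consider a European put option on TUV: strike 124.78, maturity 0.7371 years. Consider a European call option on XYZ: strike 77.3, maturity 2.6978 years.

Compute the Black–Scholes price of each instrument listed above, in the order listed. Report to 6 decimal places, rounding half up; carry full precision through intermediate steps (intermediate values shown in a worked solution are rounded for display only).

price(TUV put K=124.78) = 26.008854
price(XYZ call K=77.3) = 22.630941

[TUV put K=124.78]
σ√T = 0.283·√0.7371 = 0.242968
d₁ = (ln(S/K) + (r+σ²/2)T) / (σ√T) = (ln(97.76/124.78) + (0.0415+0.283²/2)·0.7371) / 0.242968 = (-0.244037 + 0.060106) / 0.242968 = -0.757013
d₂ = d₁ − σ√T = -0.757013 − 0.242968 = -0.999982
e^{−rT} = 0.969873
N(−d₁) = 0.775479,  N(−d₂) = 0.841340
price = K·e^{−rT}·N(−d₂) − S·N(−d₁) = 101.819686 − 75.810832 = 26.008854
[XYZ call K=77.3]
σ√T = 0.1297·√2.6978 = 0.213032
d₁ = (ln(S/K) + (r+σ²/2)T) / (σ√T) = (ln(90.96/77.3) + (0.0415+0.1297²/2)·2.6978) / 0.213032 = (0.162726 + 0.134650) / 0.213032 = 1.395921
d₂ = d₁ − σ√T = 1.395921 − 0.213032 = 1.182889
e^{−rT} = 0.894081
N(d₁) = 0.918631,  N(d₂) = 0.881573
price = S·N(d₁) − K·e^{−rT}·N(d₂) = 83.558667 − 60.927726 = 22.630941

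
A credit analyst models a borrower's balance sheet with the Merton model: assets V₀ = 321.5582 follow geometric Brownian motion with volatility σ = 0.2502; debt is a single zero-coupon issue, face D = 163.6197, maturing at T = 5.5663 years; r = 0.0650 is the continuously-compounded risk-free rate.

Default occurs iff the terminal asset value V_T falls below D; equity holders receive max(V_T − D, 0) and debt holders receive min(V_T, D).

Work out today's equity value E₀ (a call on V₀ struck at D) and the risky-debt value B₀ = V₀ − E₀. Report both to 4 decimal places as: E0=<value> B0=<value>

With assets at 321.5582 and a single debt payment of 163.6197 at 5.5663 years:
d₁ = [ln(V₀/D) + (r + σ²/2)T] / (σ√T)
   = [ln(321.5582/163.6197) + (0.0650 + 0.5·0.2502²)·5.5663] / (0.2502·√5.5663)
   = [0.675634 + 0.536035] / 0.590297 = 2.052642
d₂ = d₁ − σ√T = 2.052642 − 0.590297 = 1.462345
N(d₁) = 0.979946,  N(d₂) = 0.928177,  e^(−rT) = 0.696415
E₀ = V₀·N(d₁) − D·e^(−rT)·N(d₂)
   = 321.5582·0.979946 − 163.6197·0.696415·0.928177 = 209.346637
B₀ = V₀ − E₀ = 321.5582 − 209.346637 = 112.211563

E0=209.3466 B0=112.2116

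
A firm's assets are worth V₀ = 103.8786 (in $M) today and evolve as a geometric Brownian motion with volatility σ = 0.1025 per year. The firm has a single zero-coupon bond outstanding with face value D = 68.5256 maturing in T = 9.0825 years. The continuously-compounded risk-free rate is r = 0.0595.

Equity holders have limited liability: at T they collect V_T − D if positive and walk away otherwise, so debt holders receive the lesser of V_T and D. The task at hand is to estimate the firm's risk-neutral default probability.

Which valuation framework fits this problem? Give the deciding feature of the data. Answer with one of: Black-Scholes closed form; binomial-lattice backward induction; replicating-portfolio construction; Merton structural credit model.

Key observation: a levered firm with one bullet debt due at 9.0825 years is the canonical structural-credit setup: equity is a call on the firm's assets struck at the face value.

framework: Merton structural credit model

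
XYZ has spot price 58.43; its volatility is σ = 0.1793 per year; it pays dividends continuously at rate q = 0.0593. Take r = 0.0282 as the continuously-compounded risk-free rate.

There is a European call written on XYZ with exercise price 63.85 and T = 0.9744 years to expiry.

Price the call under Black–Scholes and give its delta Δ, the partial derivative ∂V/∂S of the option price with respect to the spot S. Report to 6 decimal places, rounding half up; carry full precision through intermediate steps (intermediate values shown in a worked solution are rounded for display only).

σ√T = 0.1793·√0.9744 = 0.176990
d₁ = (ln(S/K) + (r−q+σ²/2)T) / (σ√T) = (ln(58.43/63.85) + (0.0282−0.0593+0.1793²/2)·0.9744) / 0.176990 = (-0.088707 − 0.014641) / 0.176990 = -0.583921
d₂ = d₁ − σ√T = -0.583921 − 0.176990 = -0.760911
e^{−rT} = 0.972896
e^{−qT} = 0.943856
N(d₁) = 0.279637,  N(d₂) = 0.223355
Call price V = S·e^{−qT}·N(d₁) − K·e^{−rT}·N(d₂) = 15.421824 − 13.874687 = 1.547137
Δ = e^{−qT}·N(d₁) = 0.263937

price = 1.547137
Δ = 0.263937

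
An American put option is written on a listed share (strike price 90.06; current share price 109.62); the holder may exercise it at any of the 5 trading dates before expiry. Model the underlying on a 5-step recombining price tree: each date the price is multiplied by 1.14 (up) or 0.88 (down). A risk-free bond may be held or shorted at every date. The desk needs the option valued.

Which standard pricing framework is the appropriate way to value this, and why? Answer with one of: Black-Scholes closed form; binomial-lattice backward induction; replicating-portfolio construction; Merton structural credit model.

Key observation: with exercise allowed before expiry on a discrete up/down model (5 steps from spot 109.62), the strike-90.06 put's value must be rolled back through the tree testing early exercise at each node.

framework: binomial-lattice backward induction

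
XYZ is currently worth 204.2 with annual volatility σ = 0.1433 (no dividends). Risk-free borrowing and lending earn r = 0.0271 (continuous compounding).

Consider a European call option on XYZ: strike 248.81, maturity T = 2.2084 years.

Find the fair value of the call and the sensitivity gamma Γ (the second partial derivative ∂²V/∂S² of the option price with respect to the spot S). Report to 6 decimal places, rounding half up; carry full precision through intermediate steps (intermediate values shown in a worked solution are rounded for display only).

price = 7.253724
Γ = 0.007928

σ√T = 0.1433·√2.2084 = 0.212954
d₁ = (ln(S/K) + (r+σ²/2)T) / (σ√T) = (ln(204.2/248.81) + (0.0271+0.1433²/2)·2.2084) / 0.212954 = (-0.197590 + 0.082522) / 0.212954 = -0.540340
d₂ = d₁ − σ√T = -0.540340 − 0.212954 = -0.753294
e^{−rT} = 0.941908
N(d₁) = 0.294481,  N(d₂) = 0.225637
Call price V = S·N(d₁) − K·e^{−rT}·N(d₂) = 60.133075 − 52.879350 = 7.253724
φ(d₁) = (1/√(2π))·e^{−d₁²/2} = 0.344755
Γ = φ(d₁) / (S·σ·√T) = 0.007928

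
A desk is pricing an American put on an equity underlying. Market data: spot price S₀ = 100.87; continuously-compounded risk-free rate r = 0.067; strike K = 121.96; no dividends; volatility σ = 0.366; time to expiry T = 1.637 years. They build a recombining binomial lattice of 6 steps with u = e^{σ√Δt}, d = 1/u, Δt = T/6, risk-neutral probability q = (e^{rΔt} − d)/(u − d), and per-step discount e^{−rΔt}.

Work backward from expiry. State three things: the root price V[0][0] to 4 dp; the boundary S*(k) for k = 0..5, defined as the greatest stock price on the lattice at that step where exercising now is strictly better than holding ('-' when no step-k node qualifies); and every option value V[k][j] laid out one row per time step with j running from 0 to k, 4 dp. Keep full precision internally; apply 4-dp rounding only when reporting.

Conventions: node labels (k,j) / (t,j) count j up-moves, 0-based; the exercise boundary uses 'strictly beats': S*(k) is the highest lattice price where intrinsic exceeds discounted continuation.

Δt=0.27283  u=1.21067  d=0.82599  q=0.50031  discount=0.98189
step 6 (expiry): payoffs max(K−S,0) = 89.9264 75.0076 53.1407 21.0900 0.0000 0.0000 0.0000
step 5: (k=5,j=0): S=38.7822, K−S=83.1778, hold=80.9687 ⇒ V=83.1778 exercise | (k=5,j=1): S=56.8439, K−S=65.1161, hold=62.9069 ⇒ V=65.1161 exercise | (k=5,j=2): S=83.3175, K−S=38.6425, hold=36.4334 ⇒ V=38.6425 exercise | (k=5,j=3): S=122.1203, K−S=0.0000, hold=10.3476 ⇒ V=10.3476 continue | (k=5,j=4): S=178.9946, K−S=0.0000, hold=0.0000 ⇒ V=0.0000 continue | (k=5,j=5): S=262.3566, K−S=0.0000, hold=0.0000 ⇒ V=0.0000 continue  boundary S*=83.3175
step 4: (k=4,j=0): S=46.9524, K−S=75.0076, hold=72.7984 ⇒ V=75.0076 exercise | (k=4,j=1): S=68.8193, K−S=53.1407, hold=50.9316 ⇒ V=53.1407 exercise | (k=4,j=2): S=100.8700, K−S=21.0900, hold=24.0428 ⇒ V=24.0428 continue | (k=4,j=3): S=147.8475, K−S=0.0000, hold=5.0770 ⇒ V=5.0770 continue | (k=4,j=4): S=216.7035, K−S=0.0000, hold=0.0000 ⇒ V=0.0000 continue  boundary S*=68.8193
step 3: (k=3,j=0): S=56.8439, K−S=65.1161, hold=62.9069 ⇒ V=65.1161 exercise | (k=3,j=1): S=83.3175, K−S=38.6425, hold=37.8839 ⇒ V=38.6425 exercise | (k=3,j=2): S=122.1203, K−S=0.0000, hold=14.2904 ⇒ V=14.2904 continue | (k=3,j=3): S=178.9946, K−S=0.0000, hold=2.4910 ⇒ V=2.4910 continue  boundary S*=83.3175
step 2: (k=2,j=0): S=68.8193, K−S=53.1407, hold=50.9316 ⇒ V=53.1407 exercise | (k=2,j=1): S=100.8700, K−S=21.0900, hold=25.9797 ⇒ V=25.9797 continue | (k=2,j=2): S=147.8475, K−S=0.0000, hold=8.2351 ⇒ V=8.2351 continue  boundary S*=68.8193
step 1: (k=1,j=0): S=83.3175, K−S=38.6425, hold=38.8354 ⇒ V=38.8354 continue | (k=1,j=1): S=122.1203, K−S=0.0000, hold=16.7922 ⇒ V=16.7922 continue  boundary S*=-
step 0: (k=0,j=0): S=100.8700, K−S=21.0900, hold=27.3033 ⇒ V=27.3033 continue  boundary S*=-

price = 27.3033
boundary = - - 68.8193 83.3175 68.8193 83.3175
tree:
27.3033
38.8354 16.7922
53.1407 25.9797 8.2351
65.1161 38.6425 14.2904 2.4910
75.0076 53.1407 24.0428 5.0770 0.0000
83.1778 65.1161 38.6425 10.3476 0.0000 0.0000
89.9264 75.0076 53.1407 21.0900 0.0000 0.0000 0.0000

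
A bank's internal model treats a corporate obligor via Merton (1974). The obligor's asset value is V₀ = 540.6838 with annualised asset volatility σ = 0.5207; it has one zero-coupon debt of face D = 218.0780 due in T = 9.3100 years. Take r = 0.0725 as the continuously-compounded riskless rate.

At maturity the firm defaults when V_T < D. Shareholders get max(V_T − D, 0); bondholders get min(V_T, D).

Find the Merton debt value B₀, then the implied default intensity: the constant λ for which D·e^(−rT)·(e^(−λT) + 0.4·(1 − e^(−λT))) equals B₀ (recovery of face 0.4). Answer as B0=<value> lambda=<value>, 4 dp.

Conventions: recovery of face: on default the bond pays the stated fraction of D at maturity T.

Apply the equity-as-call identities (strike 218.0780, horizon 9.3100 years):
d₁ = [ln(V₀/D) + (r + σ²/2)T] / (σ√T)
   = [ln(540.6838/218.0780) + (0.0725 + 0.5·0.5207²)·9.3100] / (0.5207·√9.3100)
   = [0.907982 + 1.937078] / 1.588775 = 1.790725
d₂ = d₁ − σ√T = 1.790725 − 1.588775 = 0.201950
N(d₁) = 0.963331,  N(d₂) = 0.580022,  e^(−rT) = 0.509169
E₀ = V₀·N(d₁) − D·e^(−rT)·N(d₂)
   = 540.6838·0.963331 − 218.0780·0.509169·0.580022 = 456.452786
B₀ = V₀ − E₀ = 540.6838 − 456.452786 = 84.231014
e^(−λT) = (B₀·e^(rT)/D − 0.4)/(1 − 0.4) = (84.2310·1.963984/218.0780 − 0.4)/0.6 = 0.59762352
λ = −ln(0.59762352)/9.3100 = 0.055295

B0=84.2310 lambda=0.0553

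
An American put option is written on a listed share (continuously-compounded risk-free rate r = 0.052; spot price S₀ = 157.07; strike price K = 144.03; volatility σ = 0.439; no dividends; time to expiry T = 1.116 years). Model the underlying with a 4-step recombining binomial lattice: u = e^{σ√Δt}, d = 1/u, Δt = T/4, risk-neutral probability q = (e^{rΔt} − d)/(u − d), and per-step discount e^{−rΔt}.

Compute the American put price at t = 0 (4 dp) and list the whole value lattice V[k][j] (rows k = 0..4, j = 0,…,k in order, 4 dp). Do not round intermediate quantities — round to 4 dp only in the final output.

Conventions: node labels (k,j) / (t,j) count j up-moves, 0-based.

price = 18.0836
tree:
18.0836
29.1642 6.3217
45.2468 12.1829 0.0000
65.6909 23.4785 0.0000 0.0000
81.9040 45.2468 0.0000 0.0000 0.0000

params: Δt=0.27900 u=1.26097 d=0.79304 q=0.47352 e^(-rΔt)=0.98560
t_4 payoffs: 81.9040 45.2468 0.0000 0.0000 0.0000
k=3: node(3,0) S=78.3391 payoff=65.6909 vs cont=63.6164 → 65.6909 [stop]  node(3,1) S=124.5628 payoff=19.4672 vs cont=23.4785 → 23.4785 [wait]  node(3,2) S=198.0607 payoff=0.0000 vs cont=0.0000 → 0.0000 [wait]  node(3,3) S=314.9258 payoff=0.0000 vs cont=0.0000 → 0.0000 [wait]
k=2: node(2,0) S=98.7832 payoff=45.2468 vs cont=45.0443 → 45.2468 [stop]  node(2,1) S=157.0700 payoff=0.0000 vs cont=12.1829 → 12.1829 [wait]  node(2,2) S=249.7487 payoff=0.0000 vs cont=0.0000 → 0.0000 [wait]
k=1: node(1,0) S=124.5628 payoff=19.4672 vs cont=29.1642 → 29.1642 [wait]  node(1,1) S=198.0607 payoff=0.0000 vs cont=6.3217 → 6.3217 [wait]
k=0: node(0,0) S=157.0700 payoff=0.0000 vs cont=18.0836 → 18.0836 [wait]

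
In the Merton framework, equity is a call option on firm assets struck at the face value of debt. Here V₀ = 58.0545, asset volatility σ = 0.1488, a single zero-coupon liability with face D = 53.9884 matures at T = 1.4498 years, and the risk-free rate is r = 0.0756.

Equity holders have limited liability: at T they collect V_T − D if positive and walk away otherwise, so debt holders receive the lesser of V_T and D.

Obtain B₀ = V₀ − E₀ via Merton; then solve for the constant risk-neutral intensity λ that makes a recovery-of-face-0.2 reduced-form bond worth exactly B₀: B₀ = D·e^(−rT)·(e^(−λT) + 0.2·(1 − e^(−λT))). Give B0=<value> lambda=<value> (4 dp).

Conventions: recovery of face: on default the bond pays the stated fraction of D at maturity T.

Equity is a call on the firm's assets struck at D = 53.9884:
d₁ = [ln(V₀/D) + (r + σ²/2)T] / (σ√T)
   = [ln(58.0545/53.9884) + (0.0756 + 0.5·0.1488²)·1.4498] / (0.1488·√1.4498)
   = [0.072613 + 0.125655] / 0.179167 = 1.106614
d₂ = d₁ − σ√T = 1.106614 − 0.179167 = 0.927447
N(d₁) = 0.865770,  N(d₂) = 0.823153,  e^(−rT) = 0.896188
E₀ = V₀·N(d₁) − D·e^(−rT)·N(d₂)
   = 58.0545·0.865770 − 53.9884·0.896188·0.823153 = 10.434585
B₀ = V₀ − E₀ = 58.0545 − 10.434585 = 47.619915
e^(−λT) = (B₀·e^(rT)/D − 0.2)/(1 − 0.2) = (47.6199·1.115837/53.9884 − 0.2)/0.8 = 0.98026546
λ = −ln(0.98026546)/1.4498 = 0.013748

B0=47.6199 lambda=0.0137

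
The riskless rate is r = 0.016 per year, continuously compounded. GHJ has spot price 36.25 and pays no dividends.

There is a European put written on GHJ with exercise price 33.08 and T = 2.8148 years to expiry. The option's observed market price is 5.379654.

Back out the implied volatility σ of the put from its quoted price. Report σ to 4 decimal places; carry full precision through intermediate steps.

At σ = 0.3335 the Black–Scholes value reproduces the quote:
σ√T = 0.3335·√2.8148 = 0.559525
d₁ = (ln(S/K) + (r+σ²/2)T) / (σ√T) = (ln(36.25/33.08) + (0.016+0.3335²/2)·2.8148) / 0.559525 = (0.091511 + 0.201571) / 0.559525 = 0.523804
d₂ = d₁ − σ√T = 0.523804 − 0.559525 = -0.035721
e^{−rT} = 0.955962
N(−d₁) = 0.300207,  N(−d₂) = 0.514248
V = K·e^{−rT}·N(−d₂) − S·N(−d₁) = 16.262173 − 10.882520 = 5.379654 (the observed quote) — the price is monotone increasing in volatility, hence this σ is the only solution

sigma = 0.3335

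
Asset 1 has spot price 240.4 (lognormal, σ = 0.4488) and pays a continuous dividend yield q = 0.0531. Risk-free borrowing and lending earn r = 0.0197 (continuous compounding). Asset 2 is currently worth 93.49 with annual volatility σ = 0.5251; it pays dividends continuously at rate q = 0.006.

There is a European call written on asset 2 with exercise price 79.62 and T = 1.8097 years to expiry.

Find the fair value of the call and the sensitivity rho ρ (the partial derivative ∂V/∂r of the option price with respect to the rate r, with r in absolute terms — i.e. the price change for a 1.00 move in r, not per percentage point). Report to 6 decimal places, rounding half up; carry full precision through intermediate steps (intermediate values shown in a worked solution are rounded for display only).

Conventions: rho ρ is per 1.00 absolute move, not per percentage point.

price = 31.959132
ρ = 64.493409

σ√T = 0.5251·√1.8097 = 0.706391
d₁ = (ln(S/K) + (r−q+σ²/2)T) / (σ√T) = (ln(93.49/79.62) + (0.0197−0.006+0.5251²/2)·1.8097) / 0.706391 = (0.160589 + 0.274287) / 0.706391 = 0.615631
d₂ = d₁ − σ√T = 0.615631 − 0.706391 = -0.090760
e^{−rT} = 0.964977
e^{−qT} = 0.989201
N(d₁) = 0.730931,  N(d₂) = 0.463842
Call price V = S·e^{−qT}·N(d₁) − K·e^{−rT}·N(d₂) = 67.596757 − 35.637625 = 31.959132
ρ = K·T·e^{−rT}·N(d₂) = 64.493409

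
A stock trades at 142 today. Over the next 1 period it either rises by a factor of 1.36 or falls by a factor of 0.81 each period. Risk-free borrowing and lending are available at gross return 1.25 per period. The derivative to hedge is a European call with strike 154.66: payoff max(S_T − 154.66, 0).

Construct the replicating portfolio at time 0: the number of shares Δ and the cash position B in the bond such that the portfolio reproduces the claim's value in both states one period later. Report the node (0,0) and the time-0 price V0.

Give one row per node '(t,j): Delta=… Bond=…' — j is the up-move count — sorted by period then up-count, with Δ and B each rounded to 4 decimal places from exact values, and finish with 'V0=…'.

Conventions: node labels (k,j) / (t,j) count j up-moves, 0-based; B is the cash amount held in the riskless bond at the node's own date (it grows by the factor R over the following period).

(0,0): Delta=0.4924 Bond=-45.3129
V0=24.6144

Since d<R<u, set p* = (R−d)/(u−d) = 0.8000; price each node as the discounted p*-expectation of its children.
Payoffs at expiry: V(1,0)=0.0000, V(1,1)=38.4600
Node (0,0) S=142.0000: V=(p*·38.4600+(1−p*)·0.0000)/1.25=24.6144; Δ=(38.4600−0.0000)/(193.1200−115.0200)=0.4924; B=V−Δ·S=-45.3129
Verification: the root portfolio costs Δ(0,0)·S0 + B(0,0) = 24.6144, matching V0.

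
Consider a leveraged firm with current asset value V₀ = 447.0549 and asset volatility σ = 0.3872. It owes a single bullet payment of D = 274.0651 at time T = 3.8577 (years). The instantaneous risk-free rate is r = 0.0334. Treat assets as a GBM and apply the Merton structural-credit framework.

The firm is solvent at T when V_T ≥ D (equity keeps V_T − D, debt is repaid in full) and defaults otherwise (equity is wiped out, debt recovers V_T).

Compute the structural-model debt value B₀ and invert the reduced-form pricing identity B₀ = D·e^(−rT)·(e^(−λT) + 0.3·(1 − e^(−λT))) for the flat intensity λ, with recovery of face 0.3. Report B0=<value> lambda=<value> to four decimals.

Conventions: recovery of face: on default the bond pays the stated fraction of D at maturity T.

B0=212.8298 lambda=0.0473

Apply the equity-as-call identities (strike 274.0651, horizon 3.8577 years):
d₁ = [ln(V₀/D) + (r + σ²/2)T] / (σ√T)
   = [ln(447.0549/274.0651) + (0.0334 + 0.5·0.3872²)·3.8577] / (0.3872·√3.8577)
   = [0.489316 + 0.418028] / 0.760501 = 1.193087
d₂ = d₁ − σ√T = 1.193087 − 0.760501 = 0.432587
N(d₁) = 0.883582,  N(d₂) = 0.667342,  e^(−rT) = 0.879108
E₀ = V₀·N(d₁) − D·e^(−rT)·N(d₂)
   = 447.0549·0.883582 − 274.0651·0.879108·0.667342 = 234.225087
B₀ = V₀ − E₀ = 447.0549 − 234.225087 = 212.829813
e^(−λT) = (B₀·e^(rT)/D − 0.3)/(1 − 0.3) = (212.8298·1.137516/274.0651 − 0.3)/0.7 = 0.83336734
λ = −ln(0.83336734)/3.8577 = 0.047251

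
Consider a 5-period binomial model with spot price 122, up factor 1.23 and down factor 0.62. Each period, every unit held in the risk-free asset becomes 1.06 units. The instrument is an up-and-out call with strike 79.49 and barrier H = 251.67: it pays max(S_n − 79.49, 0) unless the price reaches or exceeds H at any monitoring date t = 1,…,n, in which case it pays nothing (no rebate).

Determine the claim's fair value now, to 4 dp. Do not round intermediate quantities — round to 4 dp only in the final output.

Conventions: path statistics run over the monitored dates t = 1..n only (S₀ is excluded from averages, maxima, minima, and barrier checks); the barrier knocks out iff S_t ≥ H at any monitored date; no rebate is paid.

Risk-neutral up-probability p* = (R−d)/(u−d) = (1.06−0.62)/(1.23−0.62) = 0.7213; the claim prices as the p*-weighted sum of path payoffs discounted by R^5.
Enumerate all 2^5 = 32 price paths (U = up ×1.23, D = down ×0.62); each path with k up-moves has probability p*^k·(1−p*)^(5−k).
DDDDD: M=75.6400, payoff=0.0000, prob=0.001681
UDDDD: M=150.0600, payoff=0.0000, prob=0.004351
DUDDD: M=93.0372, payoff=0.0000, prob=0.004351
UUDDD: M=184.5738, payoff=0.0000, prob=0.011262
DDUDD: M=75.6400, payoff=0.0000, prob=0.004351
UDUDD: M=150.0600, payoff=0.0000, prob=0.011262
DUUDD: M=114.4358, payoff=0.0000, prob=0.011262
UUUDD: M=227.0258, payoff=7.7787, prob=0.029148
DDDUD: M=75.6400, payoff=0.0000, prob=0.004351
UDDUD: M=150.0600, payoff=0.0000, prob=0.011262
DUDUD: M=93.0372, payoff=0.0000, prob=0.011262
UUDUD: M=184.5738, payoff=7.7787, prob=0.029148
DDUUD: M=75.6400, payoff=0.0000, prob=0.011262
UDUUD: M=150.0600, payoff=7.7787, prob=0.029148
DUUUD: M=140.7560, payoff=7.7787, prob=0.029148
UUUUD: M=279.2417, payoff=0.0000, prob=0.075442
DDDDU: M=75.6400, payoff=0.0000, prob=0.004351
UDDDU: M=150.0600, payoff=0.0000, prob=0.011262
DUDDU: M=93.0372, payoff=0.0000, prob=0.011262
UUDDU: M=184.5738, payoff=7.7787, prob=0.029148
DDUDU: M=75.6400, payoff=0.0000, prob=0.011262
UDUDU: M=150.0600, payoff=7.7787, prob=0.029148
DUUDU: M=114.4358, payoff=7.7787, prob=0.029148
UUUDU: M=227.0258, payoff=93.6399, prob=0.075442
DDDUU: M=75.6400, payoff=0.0000, prob=0.011262
UDDUU: M=150.0600, payoff=7.7787, prob=0.029148
DUDUU: M=93.0372, payoff=7.7787, prob=0.029148
UUDUU: M=184.5738, payoff=93.6399, prob=0.075442
DDUUU: M=87.2687, payoff=7.7787, prob=0.029148
UDUUU: M=173.1299, payoff=93.6399, prob=0.075442
DUUUU: M=173.1299, payoff=93.6399, prob=0.075442
UUUUU: M=343.4673, payoff=0.0000, prob=0.195260
Price = Σ prob·payoff / R^5 = 30.524660 / 1.338226 = 22.8098

price = 22.8098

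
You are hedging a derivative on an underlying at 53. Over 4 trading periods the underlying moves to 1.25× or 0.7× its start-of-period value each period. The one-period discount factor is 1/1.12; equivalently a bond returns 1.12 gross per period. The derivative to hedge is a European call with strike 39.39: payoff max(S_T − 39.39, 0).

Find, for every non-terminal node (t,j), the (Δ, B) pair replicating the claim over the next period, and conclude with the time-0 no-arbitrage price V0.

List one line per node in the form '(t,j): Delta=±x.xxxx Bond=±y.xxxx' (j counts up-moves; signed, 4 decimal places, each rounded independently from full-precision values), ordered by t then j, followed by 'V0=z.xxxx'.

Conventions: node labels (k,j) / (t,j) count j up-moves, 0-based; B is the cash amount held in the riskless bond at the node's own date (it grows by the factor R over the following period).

(0,0): Delta=0.9447 Bond=-21.6216
(1,0): Delta=0.7431 Bond=-16.7381
(1,1): Delta=0.9796 Bond=-26.5308
(2,0): Delta=0.0567 Bond=-0.9206
(2,1): Delta=0.8621 Bond=-24.2642
(2,2): Delta=1.0000 Bond=-31.4015
(3,0): Delta=0.0000 Bond=0.0000
(3,1): Delta=0.0665 Bond=-1.3501
(3,2): Delta=1.0000 Bond=-35.1696
(3,3): Delta=1.0000 Bond=-35.1696
V0=28.4471

No-arbitrage ⇒ martingale measure with p* = (R−d)/(u−d) = 0.7636.
Terminal payoffs: V(4,0)=0.0000, V(4,1)=0.0000, V(4,2)=1.1881, V(4,3)=33.0709, V(4,4)=90.0045
  t=3,j=0: stock 18.1790 → up 22.7237 (V=0.0000), down 12.7253 (V=0.0000). Price 0.0000; hedge Δ=0.0000, bond B=0.0000.
  t=3,j=1: stock 32.4625 → up 40.5781 (V=1.1881), down 22.7237 (V=0.0000). Price 0.8101; hedge Δ=0.0665, bond B=-1.3501.
  t=3,j=2: stock 57.9687 → up 72.4609 (V=33.0709), down 40.5781 (V=1.1881). Price 22.7991; hedge Δ=1.0000, bond B=-35.1696.
  t=3,j=3: stock 103.5156 → up 129.3945 (V=90.0045), down 72.4609 (V=33.0709). Price 68.3460; hedge Δ=1.0000, bond B=-35.1696.
  t=2,j=0: stock 25.9700 → up 32.4625 (V=0.8101), down 18.1790 (V=0.0000). Price 0.5523; hedge Δ=0.0567, bond B=-0.9206.
  t=2,j=1: stock 46.3750 → up 57.9688 (V=22.7991), down 32.4625 (V=0.8101). Price 15.7158; hedge Δ=0.8621, bond B=-24.2642.
  t=2,j=2: stock 82.8125 → up 103.5156 (V=68.3460), down 57.9687 (V=22.7991). Price 51.4110; hedge Δ=1.0000, bond B=-31.4015.
  t=1,j=0: stock 37.1000 → up 46.3750 (V=15.7158), down 25.9700 (V=0.5523). Price 10.8319; hedge Δ=0.7431, bond B=-16.7381.
  t=1,j=1: stock 66.2500 → up 82.8125 (V=51.4110), down 46.3750 (V=15.7158). Price 38.3696; hedge Δ=0.9796, bond B=-26.5308.
  t=0,j=0: stock 53.0000 → up 66.2500 (V=38.3696), down 37.1000 (V=10.8319). Price 28.4471; hedge Δ=0.9447, bond B=-21.6216.
Check: Δ(0,0)·S0 + B(0,0) = 28.4471 = V0.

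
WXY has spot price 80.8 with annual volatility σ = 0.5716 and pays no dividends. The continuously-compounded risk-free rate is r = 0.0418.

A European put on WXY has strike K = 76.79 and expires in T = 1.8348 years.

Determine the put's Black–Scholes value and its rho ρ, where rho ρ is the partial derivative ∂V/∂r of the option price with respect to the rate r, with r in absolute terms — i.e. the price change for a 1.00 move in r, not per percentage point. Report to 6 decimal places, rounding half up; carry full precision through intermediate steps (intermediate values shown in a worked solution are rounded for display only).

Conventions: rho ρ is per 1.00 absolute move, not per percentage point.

σ√T = 0.5716·√1.8348 = 0.774260
d₁ = (ln(S/K) + (r+σ²/2)T) / (σ√T) = (ln(80.8/76.79) + (0.0418+0.5716²/2)·1.8348) / 0.774260 = (0.050903 + 0.376434) / 0.774260 = 0.551929
d₂ = d₁ − σ√T = 0.551929 − 0.774260 = -0.222331
e^{−rT} = 0.926173
N(−d₁) = 0.290499,  N(−d₂) = 0.587972
Put price V = K·e^{−rT}·N(−d₂) − S·N(−d₁) = 41.817024 − 23.472285 = 18.344738
ρ = −K·T·e^{−rT}·N(−d₂) = -76.725875

price = 18.344738
ρ = -76.725875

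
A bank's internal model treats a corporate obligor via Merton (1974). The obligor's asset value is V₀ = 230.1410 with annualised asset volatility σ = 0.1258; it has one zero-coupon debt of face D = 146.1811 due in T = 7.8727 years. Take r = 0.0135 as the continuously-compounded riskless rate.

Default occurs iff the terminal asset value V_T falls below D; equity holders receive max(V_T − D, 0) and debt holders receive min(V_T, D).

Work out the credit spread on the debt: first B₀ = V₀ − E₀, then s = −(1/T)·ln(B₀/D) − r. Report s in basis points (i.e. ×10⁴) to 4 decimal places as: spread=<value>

spread=14.1373

Equity is a call on the firm's assets struck at D = 146.1811:
d₁ = [ln(V₀/D) + (r + σ²/2)T] / (σ√T)
   = [ln(230.1410/146.1811) + (0.0135 + 0.5·0.1258²)·7.8727] / (0.1258·√7.8727)
   = [0.453846 + 0.168577] / 0.352974 = 1.763368
d₂ = d₁ − σ√T = 1.763368 − 0.352974 = 1.410394
N(d₁) = 0.961081,  N(d₂) = 0.920788,  e^(−rT) = 0.899172
E₀ = V₀·N(d₁) − D·e^(−rT)·N(d₂)
   = 230.1410·0.961081 − 146.1811·0.899172·0.920788 = 100.153937
B₀ = V₀ − E₀ = 230.1410 − 100.153937 = 129.987063
spread = −(1/T)·ln(B₀/D) − r = −(1/7.8727)·ln(129.987063/146.1811) − 0.0135 = 0.00141373
in basis points: 0.00141373 × 10⁴ = 14.1373 bp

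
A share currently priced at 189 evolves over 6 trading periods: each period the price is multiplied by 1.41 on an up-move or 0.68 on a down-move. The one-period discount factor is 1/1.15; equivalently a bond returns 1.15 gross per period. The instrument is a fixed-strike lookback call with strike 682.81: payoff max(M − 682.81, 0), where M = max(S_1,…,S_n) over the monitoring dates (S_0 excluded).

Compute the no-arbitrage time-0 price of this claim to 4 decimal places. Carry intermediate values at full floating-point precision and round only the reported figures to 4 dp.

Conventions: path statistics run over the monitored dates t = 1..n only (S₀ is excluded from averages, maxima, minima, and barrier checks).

price = 34.9971

No-arbitrage gives p* = (R−d)/(u−d) = 0.6438: enumerate every path, weight its payoff by its p*-probability, and discount by R^6.
Enumerate all 2^6 = 64 price paths (U = up ×1.41, D = down ×0.68); each path with k up-moves has probability p*^k·(1−p*)^(6−k).
DDDDDD: M=128.5200, payoff=0.0000, prob=0.002041
UDDDDD: M=266.4900, payoff=0.0000, prob=0.003690
DUDDDD: M=181.2132, payoff=0.0000, prob=0.003690
UUDDDD: M=375.7509, payoff=0.0000, prob=0.006670
DDUDDD: M=128.5200, payoff=0.0000, prob=0.003690
UDUDDD: M=266.4900, payoff=0.0000, prob=0.006670
DUUDDD: M=255.5106, payoff=0.0000, prob=0.006670
UUUDDD: M=529.8088, payoff=0.0000, prob=0.012058
DDDUDD: M=128.5200, payoff=0.0000, prob=0.003690
UDDUDD: M=266.4900, payoff=0.0000, prob=0.006670
DUDUDD: M=181.2132, payoff=0.0000, prob=0.006670
UUDUDD: M=375.7509, payoff=0.0000, prob=0.012058
DDUUDD: M=173.7472, payoff=0.0000, prob=0.006670
UDUUDD: M=360.2700, payoff=0.0000, prob=0.012058
DUUUDD: M=360.2700, payoff=0.0000, prob=0.012058
UUUUDD: M=747.0304, payoff=64.2204, prob=0.021797
DDDDUD: M=128.5200, payoff=0.0000, prob=0.003690
UDDDUD: M=266.4900, payoff=0.0000, prob=0.006670
DUDDUD: M=181.2132, payoff=0.0000, prob=0.006670
UUDDUD: M=375.7509, payoff=0.0000, prob=0.012058
DDUDUD: M=128.5200, payoff=0.0000, prob=0.006670
UDUDUD: M=266.4900, payoff=0.0000, prob=0.012058
DUUDUD: M=255.5106, payoff=0.0000, prob=0.012058
UUUDUD: M=529.8088, payoff=0.0000, prob=0.021797
DDDUUD: M=128.5200, payoff=0.0000, prob=0.006670
UDDUUD: M=266.4900, payoff=0.0000, prob=0.012058
DUDUUD: M=244.9836, payoff=0.0000, prob=0.012058
UUDUUD: M=507.9806, payoff=0.0000, prob=0.021797
DDUUUD: M=244.9836, payoff=0.0000, prob=0.012058
UDUUUD: M=507.9806, payoff=0.0000, prob=0.021797
DUUUUD: M=507.9806, payoff=0.0000, prob=0.021797
UUUUUD: M=1053.3128, payoff=370.5028, prob=0.039403
DDDDDU: M=128.5200, payoff=0.0000, prob=0.003690
UDDDDU: M=266.4900, payoff=0.0000, prob=0.006670
DUDDDU: M=181.2132, payoff=0.0000, prob=0.006670
UUDDDU: M=375.7509, payoff=0.0000, prob=0.012058
DDUDDU: M=128.5200, payoff=0.0000, prob=0.006670
UDUDDU: M=266.4900, payoff=0.0000, prob=0.012058
DUUDDU: M=255.5106, payoff=0.0000, prob=0.012058
UUUDDU: M=529.8088, payoff=0.0000, prob=0.021797
DDDUDU: M=128.5200, payoff=0.0000, prob=0.006670
UDDUDU: M=266.4900, payoff=0.0000, prob=0.012058
DUDUDU: M=181.2132, payoff=0.0000, prob=0.012058
UUDUDU: M=375.7509, payoff=0.0000, prob=0.021797
DDUUDU: M=173.7472, payoff=0.0000, prob=0.012058
UDUUDU: M=360.2700, payoff=0.0000, prob=0.021797
DUUUDU: M=360.2700, payoff=0.0000, prob=0.021797
UUUUDU: M=747.0304, payoff=64.2204, prob=0.039403
DDDDUU: M=128.5200, payoff=0.0000, prob=0.006670
UDDDUU: M=266.4900, payoff=0.0000, prob=0.012058
DUDDUU: M=181.2132, payoff=0.0000, prob=0.012058
UUDDUU: M=375.7509, payoff=0.0000, prob=0.021797
DDUDUU: M=166.5888, payoff=0.0000, prob=0.012058
UDUDUU: M=345.4268, payoff=0.0000, prob=0.021797
DUUDUU: M=345.4268, payoff=0.0000, prob=0.021797
UUUDUU: M=716.2527, payoff=33.4427, prob=0.039403
DDDUUU: M=166.5888, payoff=0.0000, prob=0.012058
UDDUUU: M=345.4268, payoff=0.0000, prob=0.021797
DUDUUU: M=345.4268, payoff=0.0000, prob=0.021797
UUDUUU: M=716.2527, payoff=33.4427, prob=0.039403
DDUUUU: M=345.4268, payoff=0.0000, prob=0.021797
UDUUUU: M=716.2527, payoff=33.4427, prob=0.039403
DUUUUU: M=716.2527, payoff=33.4427, prob=0.039403
UUUUUU: M=1485.1711, payoff=802.3611, prob=0.071228
Price = Σ prob·payoff / R^6 = 80.950472 / 2.313061 = 34.9971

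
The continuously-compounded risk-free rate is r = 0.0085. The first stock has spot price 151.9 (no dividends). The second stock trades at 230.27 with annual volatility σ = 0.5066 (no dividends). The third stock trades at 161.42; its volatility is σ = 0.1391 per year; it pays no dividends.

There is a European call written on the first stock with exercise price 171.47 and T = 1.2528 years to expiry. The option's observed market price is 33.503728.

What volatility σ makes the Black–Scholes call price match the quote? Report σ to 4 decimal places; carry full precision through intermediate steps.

sigma = 0.5933

At σ = 0.5933 the Black–Scholes value reproduces the quote:
σ√T = 0.5933·√1.2528 = 0.664072
d₁ = (ln(S/K) + (r+σ²/2)T) / (σ√T) = (ln(151.9/171.47) + (0.0085+0.5933²/2)·1.2528) / 0.664072 = (-0.121186 + 0.231145) / 0.664072 = 0.165583
d₂ = d₁ − σ√T = 0.165583 − 0.664072 = -0.498490
e^{−rT} = 0.989408
N(d₁) = 0.565757,  N(d₂) = 0.309070
V = S·N(d₁) − K·e^{−rT}·N(d₂) = 85.938528 − 52.434800 = 33.503728 (the quoted price), and the Black–Scholes price is strictly increasing in σ, so σ is unique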